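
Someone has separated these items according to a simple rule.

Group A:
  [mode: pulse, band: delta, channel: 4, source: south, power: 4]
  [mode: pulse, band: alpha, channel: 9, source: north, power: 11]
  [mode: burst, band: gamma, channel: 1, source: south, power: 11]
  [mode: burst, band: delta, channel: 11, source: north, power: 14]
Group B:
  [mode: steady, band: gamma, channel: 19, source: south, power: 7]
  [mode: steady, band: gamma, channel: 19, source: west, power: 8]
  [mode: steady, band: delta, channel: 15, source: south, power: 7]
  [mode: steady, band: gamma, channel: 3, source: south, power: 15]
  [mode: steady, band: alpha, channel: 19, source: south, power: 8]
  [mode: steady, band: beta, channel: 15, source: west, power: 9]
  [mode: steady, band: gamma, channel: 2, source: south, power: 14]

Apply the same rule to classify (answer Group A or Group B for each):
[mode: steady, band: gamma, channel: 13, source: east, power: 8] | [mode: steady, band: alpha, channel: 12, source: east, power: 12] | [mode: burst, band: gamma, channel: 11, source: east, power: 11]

The distinguishing property — mode is not steady — holds for all the 'Group A' cases and none of the 'Group B' cases.
Group B: [mode: steady, band: gamma, channel: 13, source: east, power: 8], since mode is steady.
Group B: [mode: steady, band: alpha, channel: 12, source: east, power: 12], since mode is steady.
Group A: [mode: burst, band: gamma, channel: 11, source: east, power: 11], since mode is burst.

Group B, Group B, Group A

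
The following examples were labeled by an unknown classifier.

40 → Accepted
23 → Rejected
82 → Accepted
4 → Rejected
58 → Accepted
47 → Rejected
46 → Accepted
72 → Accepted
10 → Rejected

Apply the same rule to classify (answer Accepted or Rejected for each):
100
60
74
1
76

Every 'Accepted' example satisfies: even AND at least 23. None of the 'Rejected' examples do.
100: Accepted (100 is even, 100 ≥ 23).
60: Accepted (60 is even, 60 ≥ 23).
74: Accepted (74 is even, 74 ≥ 23).
1: Rejected (1 is odd, 1 < 23).
76: Accepted (76 is even, 76 ≥ 23).

Accepted, Accepted, Accepted, Rejected, Accepted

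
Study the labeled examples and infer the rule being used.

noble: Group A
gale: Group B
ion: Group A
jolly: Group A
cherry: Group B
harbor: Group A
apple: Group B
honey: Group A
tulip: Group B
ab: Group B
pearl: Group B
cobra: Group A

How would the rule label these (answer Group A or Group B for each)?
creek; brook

Group B, Group A

The common property of the 'Group A' items is: contains 'o'. No 'Group B' item has it.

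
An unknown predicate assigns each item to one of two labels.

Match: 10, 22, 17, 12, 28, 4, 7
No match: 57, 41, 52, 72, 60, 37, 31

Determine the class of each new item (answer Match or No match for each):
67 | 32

The rule appears to be: at most 28.

No match, No match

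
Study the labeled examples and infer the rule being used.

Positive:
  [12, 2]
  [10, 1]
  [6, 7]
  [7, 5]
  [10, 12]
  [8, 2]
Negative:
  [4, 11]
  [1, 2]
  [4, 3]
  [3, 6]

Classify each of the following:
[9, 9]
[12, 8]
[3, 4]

Positive, Positive, Negative

A rule that fits every label: first ≥ 5 — true of each 'Positive' example, false of each 'Negative' one.
[9, 9] → first 9 → Positive. [12, 8] → first 12 → Positive. [3, 4] → first 3 → Negative.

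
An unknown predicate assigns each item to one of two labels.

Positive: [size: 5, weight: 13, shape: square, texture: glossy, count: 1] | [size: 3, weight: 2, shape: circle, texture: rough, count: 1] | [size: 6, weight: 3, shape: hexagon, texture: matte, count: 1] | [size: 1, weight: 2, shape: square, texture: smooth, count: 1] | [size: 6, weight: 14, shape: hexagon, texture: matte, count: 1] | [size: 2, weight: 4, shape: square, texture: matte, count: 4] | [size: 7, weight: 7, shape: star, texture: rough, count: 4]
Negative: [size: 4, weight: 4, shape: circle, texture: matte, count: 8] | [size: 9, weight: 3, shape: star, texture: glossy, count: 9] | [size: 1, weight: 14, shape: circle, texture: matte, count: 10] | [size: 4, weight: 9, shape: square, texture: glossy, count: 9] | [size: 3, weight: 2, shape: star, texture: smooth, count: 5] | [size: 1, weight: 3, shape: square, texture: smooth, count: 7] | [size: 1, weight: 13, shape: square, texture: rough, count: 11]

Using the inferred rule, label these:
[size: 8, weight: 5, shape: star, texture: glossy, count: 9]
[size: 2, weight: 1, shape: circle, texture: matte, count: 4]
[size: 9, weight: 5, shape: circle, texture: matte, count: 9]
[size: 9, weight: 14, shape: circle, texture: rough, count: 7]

The distinguishing property — count ≤ 4 — holds for all the 'Positive' cases and none of the 'Negative' cases.
Negative: [size: 8, weight: 5, shape: star, texture: glossy, count: 9], since count = 9.
Positive: [size: 2, weight: 1, shape: circle, texture: matte, count: 4], since count = 4.
Negative: [size: 9, weight: 5, shape: circle, texture: matte, count: 9], since count = 9.
Negative: [size: 9, weight: 14, shape: circle, texture: rough, count: 7], since count = 7.

Negative, Positive, Negative, Negative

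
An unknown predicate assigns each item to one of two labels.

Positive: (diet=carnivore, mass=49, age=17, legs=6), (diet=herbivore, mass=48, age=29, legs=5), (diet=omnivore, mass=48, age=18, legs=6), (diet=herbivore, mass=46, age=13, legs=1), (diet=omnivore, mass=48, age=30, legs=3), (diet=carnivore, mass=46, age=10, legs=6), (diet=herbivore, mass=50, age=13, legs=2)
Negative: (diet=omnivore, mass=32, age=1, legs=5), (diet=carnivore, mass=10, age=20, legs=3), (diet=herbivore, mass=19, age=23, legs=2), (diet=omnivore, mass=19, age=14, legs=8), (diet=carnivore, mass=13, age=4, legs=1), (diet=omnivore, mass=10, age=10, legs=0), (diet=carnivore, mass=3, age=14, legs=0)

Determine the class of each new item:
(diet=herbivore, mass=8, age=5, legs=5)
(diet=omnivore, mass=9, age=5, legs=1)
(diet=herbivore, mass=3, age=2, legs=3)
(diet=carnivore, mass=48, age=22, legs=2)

Negative, Negative, Negative, Positive

The common property of the 'Positive' items is: mass ≥ 46. No 'Negative' item has it.
(diet=herbivore, mass=8, age=5, legs=5): mass = 8, lacks this property → Negative.
(diet=omnivore, mass=9, age=5, legs=1): mass = 9, lacks this property → Negative.
(diet=herbivore, mass=3, age=2, legs=3): mass = 3, lacks this property → Negative.
(diet=carnivore, mass=48, age=22, legs=2): mass = 48, matches → Positive.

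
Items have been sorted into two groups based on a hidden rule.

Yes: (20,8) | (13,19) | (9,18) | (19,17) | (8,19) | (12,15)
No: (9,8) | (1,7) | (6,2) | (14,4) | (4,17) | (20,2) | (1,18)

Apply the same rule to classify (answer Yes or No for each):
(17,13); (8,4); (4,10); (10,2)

Yes, No, No, No

The distinguishing property — sum ≥ 27 — holds for all the 'Yes' cases and none of the 'No' cases.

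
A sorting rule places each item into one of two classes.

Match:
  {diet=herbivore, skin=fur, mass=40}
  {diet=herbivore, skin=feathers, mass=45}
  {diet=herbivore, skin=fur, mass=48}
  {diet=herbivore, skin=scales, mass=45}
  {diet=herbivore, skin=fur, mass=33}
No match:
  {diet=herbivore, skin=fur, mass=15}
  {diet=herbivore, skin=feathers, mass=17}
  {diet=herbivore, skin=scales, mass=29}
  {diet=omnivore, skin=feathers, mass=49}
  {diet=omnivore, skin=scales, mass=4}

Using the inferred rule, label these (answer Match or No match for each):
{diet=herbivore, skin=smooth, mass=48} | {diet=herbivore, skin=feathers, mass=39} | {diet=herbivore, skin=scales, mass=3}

The pattern is that an item is 'Match' exactly when: diet is herbivore AND mass ≥ 33.

Match, Match, No match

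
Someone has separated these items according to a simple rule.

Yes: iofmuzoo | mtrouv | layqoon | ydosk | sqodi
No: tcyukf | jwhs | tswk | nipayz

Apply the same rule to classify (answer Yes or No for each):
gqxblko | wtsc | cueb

Yes, No, No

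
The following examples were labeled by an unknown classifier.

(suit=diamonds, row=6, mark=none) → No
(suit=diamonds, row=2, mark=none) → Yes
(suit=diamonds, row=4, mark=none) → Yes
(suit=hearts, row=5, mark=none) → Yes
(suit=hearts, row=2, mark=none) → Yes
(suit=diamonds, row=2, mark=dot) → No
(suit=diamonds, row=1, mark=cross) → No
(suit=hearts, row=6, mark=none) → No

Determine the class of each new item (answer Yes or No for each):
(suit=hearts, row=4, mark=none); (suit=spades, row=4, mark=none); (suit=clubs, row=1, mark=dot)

Every 'Yes' example satisfies: mark is none AND row ≤ 5. None of the 'No' examples do.
(suit=hearts, row=4, mark=none) — mark is none, row = 4, hence Yes. (suit=spades, row=4, mark=none) — mark is none, row = 4, hence Yes. (suit=clubs, row=1, mark=dot) — mark is dot, row = 1, hence No.

Yes, Yes, No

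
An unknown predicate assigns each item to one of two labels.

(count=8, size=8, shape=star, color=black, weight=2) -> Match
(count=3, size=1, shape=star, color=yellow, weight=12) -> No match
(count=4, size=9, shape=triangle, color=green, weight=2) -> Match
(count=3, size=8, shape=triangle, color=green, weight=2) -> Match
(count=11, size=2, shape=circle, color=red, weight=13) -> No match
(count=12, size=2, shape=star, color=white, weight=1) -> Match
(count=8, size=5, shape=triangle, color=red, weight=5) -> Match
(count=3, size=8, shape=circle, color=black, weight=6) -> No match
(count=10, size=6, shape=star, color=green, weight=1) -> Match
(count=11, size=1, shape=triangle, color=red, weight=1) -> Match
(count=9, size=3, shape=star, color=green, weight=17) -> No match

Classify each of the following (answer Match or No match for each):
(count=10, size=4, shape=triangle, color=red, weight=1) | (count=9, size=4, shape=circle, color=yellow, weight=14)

Match, No match

One predicate separates the groups cleanly: weight ≤ 5.
(count=10, size=4, shape=triangle, color=red, weight=1) — weight = 1, hence Match. (count=9, size=4, shape=circle, color=yellow, weight=14) — weight = 14, hence No match.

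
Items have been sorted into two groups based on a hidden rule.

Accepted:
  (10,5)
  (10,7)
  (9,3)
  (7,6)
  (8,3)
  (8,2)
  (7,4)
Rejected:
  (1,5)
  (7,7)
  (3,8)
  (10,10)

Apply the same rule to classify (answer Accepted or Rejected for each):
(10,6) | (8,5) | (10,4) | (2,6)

Accepted, Accepted, Accepted, Rejected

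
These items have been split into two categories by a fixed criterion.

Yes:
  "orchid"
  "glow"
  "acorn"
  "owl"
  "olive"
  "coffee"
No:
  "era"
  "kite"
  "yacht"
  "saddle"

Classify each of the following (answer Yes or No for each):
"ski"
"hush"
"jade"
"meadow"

The common property of the 'Yes' items is: contains 'o'. No 'No' item has it.
"ski" → no 'o' → No. "hush" → no 'o' → No. "jade" → no 'o' → No. "meadow" → has 'o' → Yes.

No, No, No, Yes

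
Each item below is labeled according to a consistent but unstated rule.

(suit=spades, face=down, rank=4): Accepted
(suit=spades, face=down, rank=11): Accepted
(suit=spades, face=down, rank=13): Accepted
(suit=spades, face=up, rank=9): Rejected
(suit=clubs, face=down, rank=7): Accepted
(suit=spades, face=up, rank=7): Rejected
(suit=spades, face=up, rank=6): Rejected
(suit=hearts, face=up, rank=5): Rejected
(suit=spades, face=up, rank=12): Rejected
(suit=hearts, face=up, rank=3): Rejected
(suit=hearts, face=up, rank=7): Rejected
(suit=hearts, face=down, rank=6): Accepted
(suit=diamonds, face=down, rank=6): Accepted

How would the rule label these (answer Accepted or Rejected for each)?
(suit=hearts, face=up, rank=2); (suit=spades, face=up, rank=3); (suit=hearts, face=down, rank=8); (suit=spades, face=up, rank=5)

The rule appears to be: face is down.

Rejected, Rejected, Accepted, Rejected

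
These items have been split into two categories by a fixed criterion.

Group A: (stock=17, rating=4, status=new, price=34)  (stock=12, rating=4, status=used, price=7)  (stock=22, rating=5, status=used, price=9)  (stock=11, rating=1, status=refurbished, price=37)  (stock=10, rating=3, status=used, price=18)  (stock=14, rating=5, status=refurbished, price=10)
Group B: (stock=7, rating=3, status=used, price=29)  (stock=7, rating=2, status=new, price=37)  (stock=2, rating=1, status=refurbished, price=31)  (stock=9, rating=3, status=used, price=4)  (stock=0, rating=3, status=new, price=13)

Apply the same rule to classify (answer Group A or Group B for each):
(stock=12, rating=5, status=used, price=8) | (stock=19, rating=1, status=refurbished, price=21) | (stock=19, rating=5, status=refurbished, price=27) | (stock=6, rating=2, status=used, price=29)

The classifier is using: stock ≥ 10.
(stock=12, rating=5, status=used, price=8): Group A (stock = 12). (stock=19, rating=1, status=refurbished, price=21): Group A (stock = 19). (stock=19, rating=5, status=refurbished, price=27): Group A (stock = 19). (stock=6, rating=2, status=used, price=29): Group B (stock = 6).

Group A, Group A, Group A, Group B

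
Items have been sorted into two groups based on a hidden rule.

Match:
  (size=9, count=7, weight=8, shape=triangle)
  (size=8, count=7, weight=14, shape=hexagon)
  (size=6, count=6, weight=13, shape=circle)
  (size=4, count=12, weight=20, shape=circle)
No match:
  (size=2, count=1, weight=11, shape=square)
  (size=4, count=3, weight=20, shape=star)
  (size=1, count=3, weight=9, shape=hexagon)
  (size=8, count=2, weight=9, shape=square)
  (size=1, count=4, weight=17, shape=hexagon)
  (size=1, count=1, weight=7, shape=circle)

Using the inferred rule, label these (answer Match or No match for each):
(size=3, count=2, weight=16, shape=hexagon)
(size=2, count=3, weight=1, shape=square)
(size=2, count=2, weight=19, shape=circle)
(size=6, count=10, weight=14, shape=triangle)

No match, No match, No match, Match

The simplest hypothesis consistent with all the labels is: count ≥ 6.
(size=3, count=2, weight=16, shape=hexagon) → count = 2 → No match.
(size=2, count=3, weight=1, shape=square) → count = 3 → No match.
(size=2, count=2, weight=19, shape=circle) → count = 2 → No match.
(size=6, count=10, weight=14, shape=triangle) → count = 10 → Match.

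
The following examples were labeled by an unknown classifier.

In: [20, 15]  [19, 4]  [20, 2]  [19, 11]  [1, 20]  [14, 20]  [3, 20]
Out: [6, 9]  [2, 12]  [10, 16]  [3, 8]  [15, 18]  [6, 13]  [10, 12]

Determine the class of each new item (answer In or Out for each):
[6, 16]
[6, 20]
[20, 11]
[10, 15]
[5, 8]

Out, In, In, Out, Out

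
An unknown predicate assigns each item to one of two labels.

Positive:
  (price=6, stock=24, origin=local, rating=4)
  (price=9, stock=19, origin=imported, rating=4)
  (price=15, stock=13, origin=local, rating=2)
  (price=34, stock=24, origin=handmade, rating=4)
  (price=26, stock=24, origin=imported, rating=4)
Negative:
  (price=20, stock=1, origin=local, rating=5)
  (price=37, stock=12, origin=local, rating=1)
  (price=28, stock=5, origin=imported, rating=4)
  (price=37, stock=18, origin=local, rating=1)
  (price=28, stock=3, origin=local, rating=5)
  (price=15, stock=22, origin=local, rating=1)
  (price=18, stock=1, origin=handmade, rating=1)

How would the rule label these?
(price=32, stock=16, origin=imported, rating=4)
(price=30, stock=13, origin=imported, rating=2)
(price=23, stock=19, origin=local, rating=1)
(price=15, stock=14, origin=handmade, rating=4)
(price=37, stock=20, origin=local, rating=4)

The rule appears to be: rating ≥ 2 AND stock ≥ 12.
(price=32, stock=16, origin=imported, rating=4): rating = 4, stock = 16, checks out → Positive. (price=30, stock=13, origin=imported, rating=2): rating = 2, stock = 13, checks out → Positive. (price=23, stock=19, origin=local, rating=1): rating = 1, stock = 19, does not fit → Negative. (price=15, stock=14, origin=handmade, rating=4): rating = 4, stock = 14, checks out → Positive. (price=37, stock=20, origin=local, rating=4): rating = 4, stock = 20, checks out → Positive.

Positive, Positive, Negative, Positive, Positive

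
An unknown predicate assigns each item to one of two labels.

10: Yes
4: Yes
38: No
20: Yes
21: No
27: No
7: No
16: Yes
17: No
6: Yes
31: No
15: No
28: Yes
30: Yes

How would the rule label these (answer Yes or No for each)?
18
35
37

Yes, No, No

'Yes' ⟺ even AND at most 30.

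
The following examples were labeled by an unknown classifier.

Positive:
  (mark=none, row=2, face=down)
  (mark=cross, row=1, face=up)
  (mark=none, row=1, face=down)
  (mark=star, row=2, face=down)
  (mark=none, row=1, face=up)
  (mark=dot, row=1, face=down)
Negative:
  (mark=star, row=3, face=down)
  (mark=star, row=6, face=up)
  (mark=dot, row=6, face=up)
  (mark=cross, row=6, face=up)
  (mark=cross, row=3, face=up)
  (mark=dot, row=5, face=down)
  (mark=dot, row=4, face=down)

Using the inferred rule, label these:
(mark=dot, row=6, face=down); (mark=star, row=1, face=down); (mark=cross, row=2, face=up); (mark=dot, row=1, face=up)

'Positive' ⟺ row ≤ 2.
(mark=dot, row=6, face=down) — row = 6, hence Negative.
(mark=star, row=1, face=down) — row = 1, hence Positive.
(mark=cross, row=2, face=up) — row = 2, hence Positive.
(mark=dot, row=1, face=up) — row = 1, hence Positive.

Negative, Positive, Positive, Positive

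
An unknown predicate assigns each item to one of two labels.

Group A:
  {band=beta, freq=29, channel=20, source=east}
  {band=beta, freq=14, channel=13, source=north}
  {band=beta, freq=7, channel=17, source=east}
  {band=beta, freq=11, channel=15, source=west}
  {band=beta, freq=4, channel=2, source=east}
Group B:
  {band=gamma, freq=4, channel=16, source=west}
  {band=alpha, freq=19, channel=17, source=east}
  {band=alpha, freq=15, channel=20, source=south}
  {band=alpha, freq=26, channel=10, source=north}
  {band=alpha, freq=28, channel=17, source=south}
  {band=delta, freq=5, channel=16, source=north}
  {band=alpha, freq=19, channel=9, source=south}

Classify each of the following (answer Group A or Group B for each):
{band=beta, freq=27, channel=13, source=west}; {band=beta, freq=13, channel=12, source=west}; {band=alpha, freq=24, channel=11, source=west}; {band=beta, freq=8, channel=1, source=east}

Group A, Group A, Group B, Group A

The simplest hypothesis consistent with all the labels is: band is beta.
{band=beta, freq=27, channel=13, source=west} — band is beta, hence Group A. {band=beta, freq=13, channel=12, source=west} — band is beta, hence Group A. {band=alpha, freq=24, channel=11, source=west} — band is alpha, hence Group B. {band=beta, freq=8, channel=1, source=east} — band is beta, hence Group A.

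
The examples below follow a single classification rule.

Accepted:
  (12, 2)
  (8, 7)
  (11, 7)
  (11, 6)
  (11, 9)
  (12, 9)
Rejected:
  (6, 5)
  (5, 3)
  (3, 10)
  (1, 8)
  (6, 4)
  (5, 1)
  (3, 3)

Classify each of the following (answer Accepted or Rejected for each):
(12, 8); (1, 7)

Accepted, Rejected

The rule appears to be: sum ≥ 14.
Accepted: (12, 8), since 12+8 = 20.
Rejected: (1, 7), since 1+7 = 8.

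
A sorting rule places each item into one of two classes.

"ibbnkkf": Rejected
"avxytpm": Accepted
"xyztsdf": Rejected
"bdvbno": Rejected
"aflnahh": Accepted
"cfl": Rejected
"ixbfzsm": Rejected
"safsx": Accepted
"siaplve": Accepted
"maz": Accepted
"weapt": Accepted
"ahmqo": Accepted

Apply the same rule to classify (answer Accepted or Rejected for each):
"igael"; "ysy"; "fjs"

Comparing the two groups points to one rule — contains 'a'.

Accepted, Rejected, Rejected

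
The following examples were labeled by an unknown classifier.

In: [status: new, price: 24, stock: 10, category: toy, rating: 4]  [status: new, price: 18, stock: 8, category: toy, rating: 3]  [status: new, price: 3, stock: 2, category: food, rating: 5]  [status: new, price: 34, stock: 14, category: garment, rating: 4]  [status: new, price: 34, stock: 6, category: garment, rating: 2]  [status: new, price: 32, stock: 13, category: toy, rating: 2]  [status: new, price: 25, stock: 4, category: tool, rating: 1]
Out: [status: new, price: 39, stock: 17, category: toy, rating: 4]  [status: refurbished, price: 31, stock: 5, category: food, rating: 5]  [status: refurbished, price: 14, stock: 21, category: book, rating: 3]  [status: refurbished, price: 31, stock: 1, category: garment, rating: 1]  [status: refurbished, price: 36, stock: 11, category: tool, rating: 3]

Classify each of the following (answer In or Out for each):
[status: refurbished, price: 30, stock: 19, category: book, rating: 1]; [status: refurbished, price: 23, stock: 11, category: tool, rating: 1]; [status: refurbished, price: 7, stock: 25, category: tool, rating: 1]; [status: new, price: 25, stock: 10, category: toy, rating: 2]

Out, Out, Out, In

'In' ⟺ status is new AND price ≤ 34.
Out: [status: refurbished, price: 30, stock: 19, category: book, rating: 1], since status is refurbished, price = 30. Out: [status: refurbished, price: 23, stock: 11, category: tool, rating: 1], since status is refurbished, price = 23. Out: [status: refurbished, price: 7, stock: 25, category: tool, rating: 1], since status is refurbished, price = 7. In: [status: new, price: 25, stock: 10, category: toy, rating: 2], since status is new, price = 25.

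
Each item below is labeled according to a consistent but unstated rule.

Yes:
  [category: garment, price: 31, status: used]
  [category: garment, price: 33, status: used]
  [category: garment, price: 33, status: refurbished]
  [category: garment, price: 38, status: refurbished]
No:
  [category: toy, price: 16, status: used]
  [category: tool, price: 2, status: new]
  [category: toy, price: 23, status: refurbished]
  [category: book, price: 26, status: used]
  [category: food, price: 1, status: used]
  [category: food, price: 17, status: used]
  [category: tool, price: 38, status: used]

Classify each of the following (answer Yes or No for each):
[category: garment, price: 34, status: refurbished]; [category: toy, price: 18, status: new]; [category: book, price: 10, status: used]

Yes, No, No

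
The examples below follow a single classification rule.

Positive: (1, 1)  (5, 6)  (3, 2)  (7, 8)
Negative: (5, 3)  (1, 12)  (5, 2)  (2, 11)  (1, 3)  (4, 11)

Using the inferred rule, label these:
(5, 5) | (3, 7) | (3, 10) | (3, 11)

Positive, Negative, Negative, Negative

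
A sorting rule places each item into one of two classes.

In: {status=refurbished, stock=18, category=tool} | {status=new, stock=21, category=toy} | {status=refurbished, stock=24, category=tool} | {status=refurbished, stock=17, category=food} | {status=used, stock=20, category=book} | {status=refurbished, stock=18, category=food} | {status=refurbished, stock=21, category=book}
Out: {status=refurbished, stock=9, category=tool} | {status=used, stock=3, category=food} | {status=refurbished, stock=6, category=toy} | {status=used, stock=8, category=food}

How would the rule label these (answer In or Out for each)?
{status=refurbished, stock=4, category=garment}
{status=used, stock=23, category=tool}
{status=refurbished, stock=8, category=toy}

Rule: stock ≥ 17. This holds for each 'In' example and fails for each 'Out' one.
Out: {status=refurbished, stock=4, category=garment}, since stock = 4. In: {status=used, stock=23, category=tool}, since stock = 23. Out: {status=refurbished, stock=8, category=toy}, since stock = 8.

Out, In, Out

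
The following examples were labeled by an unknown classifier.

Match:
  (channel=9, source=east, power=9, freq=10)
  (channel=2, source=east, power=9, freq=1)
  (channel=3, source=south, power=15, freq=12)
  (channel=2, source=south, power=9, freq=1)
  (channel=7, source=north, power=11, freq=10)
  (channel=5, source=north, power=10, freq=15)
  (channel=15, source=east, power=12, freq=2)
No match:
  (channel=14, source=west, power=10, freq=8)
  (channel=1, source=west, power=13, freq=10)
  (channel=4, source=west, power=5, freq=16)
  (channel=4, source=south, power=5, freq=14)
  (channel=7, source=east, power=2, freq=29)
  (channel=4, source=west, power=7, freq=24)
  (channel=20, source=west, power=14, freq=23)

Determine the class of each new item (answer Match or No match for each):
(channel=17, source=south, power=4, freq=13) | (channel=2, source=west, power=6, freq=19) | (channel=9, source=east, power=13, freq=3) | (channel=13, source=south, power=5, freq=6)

No match, No match, Match, No match

The distinguishing property — source is not west AND power ≥ 7 — holds for all the 'Match' cases and none of the 'No match' cases.
No match: (channel=17, source=south, power=4, freq=13), since source is south, power = 4. No match: (channel=2, source=west, power=6, freq=19), since source is west, power = 6. Match: (channel=9, source=east, power=13, freq=3), since source is east, power = 13. No match: (channel=13, source=south, power=5, freq=6), since source is south, power = 5.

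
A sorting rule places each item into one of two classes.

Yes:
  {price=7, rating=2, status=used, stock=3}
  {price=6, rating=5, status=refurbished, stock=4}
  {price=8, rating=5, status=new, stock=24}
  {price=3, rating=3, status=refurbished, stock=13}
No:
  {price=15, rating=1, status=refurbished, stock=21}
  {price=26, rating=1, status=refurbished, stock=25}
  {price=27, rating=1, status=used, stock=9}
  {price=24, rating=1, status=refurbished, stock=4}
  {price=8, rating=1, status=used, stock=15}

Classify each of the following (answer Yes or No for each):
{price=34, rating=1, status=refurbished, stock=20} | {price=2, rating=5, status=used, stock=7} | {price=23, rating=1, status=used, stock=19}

No, Yes, No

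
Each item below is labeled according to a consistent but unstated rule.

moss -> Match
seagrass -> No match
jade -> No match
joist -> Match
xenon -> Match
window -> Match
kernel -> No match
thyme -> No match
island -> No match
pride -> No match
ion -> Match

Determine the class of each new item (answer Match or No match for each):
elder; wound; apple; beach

'Match' ⟺ contains 'o'.
elder: no 'o' — does not satisfy this, so No match.
wound: has 'o' — passes, so Match.
apple: no 'o' — does not satisfy this, so No match.
beach: no 'o' — does not satisfy this, so No match.

No match, Match, No match, No match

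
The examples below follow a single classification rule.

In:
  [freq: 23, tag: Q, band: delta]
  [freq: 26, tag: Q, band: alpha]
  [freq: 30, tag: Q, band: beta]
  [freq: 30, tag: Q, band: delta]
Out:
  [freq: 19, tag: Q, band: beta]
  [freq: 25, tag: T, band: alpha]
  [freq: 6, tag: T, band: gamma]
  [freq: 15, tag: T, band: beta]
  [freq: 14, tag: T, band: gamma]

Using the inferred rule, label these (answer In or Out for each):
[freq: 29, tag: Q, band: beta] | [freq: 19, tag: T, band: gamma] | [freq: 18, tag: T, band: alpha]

In, Out, Out

The common property of the 'In' items is: tag is Q AND freq ≥ 23. No 'Out' item has it.
In: [freq: 29, tag: Q, band: beta], since tag is Q, freq = 29. Out: [freq: 19, tag: T, band: gamma], since tag is T, freq = 19. Out: [freq: 18, tag: T, band: alpha], since tag is T, freq = 18.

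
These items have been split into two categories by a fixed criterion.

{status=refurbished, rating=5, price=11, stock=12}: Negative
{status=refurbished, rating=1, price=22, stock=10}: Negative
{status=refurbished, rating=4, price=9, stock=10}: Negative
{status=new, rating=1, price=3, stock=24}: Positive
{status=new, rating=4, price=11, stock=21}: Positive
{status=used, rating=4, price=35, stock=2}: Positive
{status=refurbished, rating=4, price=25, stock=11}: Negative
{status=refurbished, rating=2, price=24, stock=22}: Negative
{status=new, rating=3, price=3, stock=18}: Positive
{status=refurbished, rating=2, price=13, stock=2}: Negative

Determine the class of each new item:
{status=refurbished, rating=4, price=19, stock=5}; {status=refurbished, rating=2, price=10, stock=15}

Negative, Negative

Every 'Positive' example satisfies: status is not refurbished. None of the 'Negative' examples do.
Negative: {status=refurbished, rating=4, price=19, stock=5}, since status is refurbished. Negative: {status=refurbished, rating=2, price=10, stock=15}, since status is refurbished.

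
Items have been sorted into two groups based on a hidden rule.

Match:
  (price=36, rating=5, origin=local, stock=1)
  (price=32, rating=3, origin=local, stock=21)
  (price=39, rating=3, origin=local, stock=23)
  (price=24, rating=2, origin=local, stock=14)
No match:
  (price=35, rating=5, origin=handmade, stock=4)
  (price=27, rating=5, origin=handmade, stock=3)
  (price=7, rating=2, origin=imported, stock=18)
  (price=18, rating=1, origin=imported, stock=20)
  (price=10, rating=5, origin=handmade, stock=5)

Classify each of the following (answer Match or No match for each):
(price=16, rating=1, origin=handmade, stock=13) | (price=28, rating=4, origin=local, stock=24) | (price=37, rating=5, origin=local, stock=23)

No match, Match, Match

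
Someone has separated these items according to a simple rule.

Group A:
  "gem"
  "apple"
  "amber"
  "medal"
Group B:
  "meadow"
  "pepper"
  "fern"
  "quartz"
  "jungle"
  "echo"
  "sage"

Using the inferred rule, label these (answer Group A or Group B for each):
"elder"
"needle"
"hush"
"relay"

Group A, Group B, Group B, Group A

The pattern is that an item is 'Group A' exactly when: odd length.
Group A: "elder", since length 5. Group B: "needle", since length 6. Group B: "hush", since length 4. Group A: "relay", since length 5.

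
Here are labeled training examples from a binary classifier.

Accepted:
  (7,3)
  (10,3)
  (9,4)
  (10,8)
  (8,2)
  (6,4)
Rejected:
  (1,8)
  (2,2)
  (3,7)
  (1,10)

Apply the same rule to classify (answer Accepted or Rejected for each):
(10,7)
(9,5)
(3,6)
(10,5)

Accepted, Accepted, Rejected, Accepted

Every 'Accepted' example satisfies: first > second. None of the 'Rejected' examples do.
(10,7) → 10 > 7 → Accepted.
(9,5) → 9 > 5 → Accepted.
(3,6) → 3 < 6 → Rejected.
(10,5) → 10 > 5 → Accepted.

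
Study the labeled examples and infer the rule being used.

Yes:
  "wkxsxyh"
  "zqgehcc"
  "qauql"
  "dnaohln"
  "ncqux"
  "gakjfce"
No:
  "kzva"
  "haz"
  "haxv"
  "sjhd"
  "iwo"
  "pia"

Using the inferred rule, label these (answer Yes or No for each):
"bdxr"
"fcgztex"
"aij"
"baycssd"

The distinguishing property — length ≥ 5 — holds for all the 'Yes' cases and none of the 'No' cases.
"bdxr" → length 4 → No.
"fcgztex" → length 7 → Yes.
"aij" → length 3 → No.
"baycssd" → length 7 → Yes.

No, Yes, No, Yes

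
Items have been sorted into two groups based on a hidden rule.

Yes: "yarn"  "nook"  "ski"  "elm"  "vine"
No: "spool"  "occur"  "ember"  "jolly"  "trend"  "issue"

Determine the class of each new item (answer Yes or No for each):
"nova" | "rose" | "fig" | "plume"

Yes, Yes, Yes, No

A rule that fits every label: length ≤ 4 — true of each 'Yes' example, false of each 'No' one.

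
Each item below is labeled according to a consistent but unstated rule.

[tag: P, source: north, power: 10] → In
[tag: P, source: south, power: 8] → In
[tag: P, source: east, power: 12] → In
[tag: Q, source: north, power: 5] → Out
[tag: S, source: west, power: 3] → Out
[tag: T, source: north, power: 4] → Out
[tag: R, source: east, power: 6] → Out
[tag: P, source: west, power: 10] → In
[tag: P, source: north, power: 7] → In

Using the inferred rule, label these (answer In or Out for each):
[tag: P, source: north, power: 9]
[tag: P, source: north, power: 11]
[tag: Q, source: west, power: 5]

The rule appears to be: tag is P.
[tag: P, source: north, power: 9]: tag is P, fits → In.
[tag: P, source: north, power: 11]: tag is P, fits → In.
[tag: Q, source: west, power: 5]: tag is Q, fails the rule → Out.

In, In, Out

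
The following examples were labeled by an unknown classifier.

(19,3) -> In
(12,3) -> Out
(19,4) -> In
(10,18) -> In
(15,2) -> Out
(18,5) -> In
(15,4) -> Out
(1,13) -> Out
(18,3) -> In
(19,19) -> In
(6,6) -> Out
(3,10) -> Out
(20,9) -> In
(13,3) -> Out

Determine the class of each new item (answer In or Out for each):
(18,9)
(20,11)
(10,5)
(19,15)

One predicate separates the groups cleanly: sum ≥ 21.

In, In, Out, In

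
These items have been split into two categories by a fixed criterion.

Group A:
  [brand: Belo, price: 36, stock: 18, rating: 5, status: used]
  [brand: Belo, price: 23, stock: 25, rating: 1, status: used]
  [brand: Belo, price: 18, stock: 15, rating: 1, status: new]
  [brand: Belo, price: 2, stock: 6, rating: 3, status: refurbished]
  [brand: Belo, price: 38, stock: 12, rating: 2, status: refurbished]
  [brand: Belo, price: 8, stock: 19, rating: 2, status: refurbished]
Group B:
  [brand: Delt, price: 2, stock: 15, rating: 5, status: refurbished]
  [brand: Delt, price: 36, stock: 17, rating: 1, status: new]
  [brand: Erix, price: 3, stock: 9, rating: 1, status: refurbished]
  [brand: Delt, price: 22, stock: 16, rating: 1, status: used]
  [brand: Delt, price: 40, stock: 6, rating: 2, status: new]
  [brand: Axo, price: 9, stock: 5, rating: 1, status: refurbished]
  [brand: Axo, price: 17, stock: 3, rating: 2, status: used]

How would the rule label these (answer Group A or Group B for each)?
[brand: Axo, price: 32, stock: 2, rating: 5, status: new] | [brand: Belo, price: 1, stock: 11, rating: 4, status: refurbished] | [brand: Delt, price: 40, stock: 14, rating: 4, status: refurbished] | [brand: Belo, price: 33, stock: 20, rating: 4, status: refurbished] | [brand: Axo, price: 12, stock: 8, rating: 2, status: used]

Group B, Group A, Group B, Group A, Group B

One predicate separates the groups cleanly: brand is Belo.
[brand: Axo, price: 32, stock: 2, rating: 5, status: new]: Group B (brand is Axo). [brand: Belo, price: 1, stock: 11, rating: 4, status: refurbished]: Group A (brand is Belo). [brand: Delt, price: 40, stock: 14, rating: 4, status: refurbished]: Group B (brand is Delt). [brand: Belo, price: 33, stock: 20, rating: 4, status: refurbished]: Group A (brand is Belo). [brand: Axo, price: 12, stock: 8, rating: 2, status: used]: Group B (brand is Axo).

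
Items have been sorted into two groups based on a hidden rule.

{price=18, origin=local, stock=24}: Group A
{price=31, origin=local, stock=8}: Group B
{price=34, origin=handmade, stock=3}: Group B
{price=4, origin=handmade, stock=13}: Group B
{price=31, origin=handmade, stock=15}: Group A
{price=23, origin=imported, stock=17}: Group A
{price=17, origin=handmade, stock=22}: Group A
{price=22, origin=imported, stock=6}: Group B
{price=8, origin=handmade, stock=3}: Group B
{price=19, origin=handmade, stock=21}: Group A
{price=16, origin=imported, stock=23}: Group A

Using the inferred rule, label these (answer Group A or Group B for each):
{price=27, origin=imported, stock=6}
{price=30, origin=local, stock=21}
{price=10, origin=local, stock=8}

Group B, Group A, Group B

The classifier is using: stock ≥ 15.
Group B: {price=27, origin=imported, stock=6}, since stock = 6.
Group A: {price=30, origin=local, stock=21}, since stock = 21.
Group B: {price=10, origin=local, stock=8}, since stock = 8.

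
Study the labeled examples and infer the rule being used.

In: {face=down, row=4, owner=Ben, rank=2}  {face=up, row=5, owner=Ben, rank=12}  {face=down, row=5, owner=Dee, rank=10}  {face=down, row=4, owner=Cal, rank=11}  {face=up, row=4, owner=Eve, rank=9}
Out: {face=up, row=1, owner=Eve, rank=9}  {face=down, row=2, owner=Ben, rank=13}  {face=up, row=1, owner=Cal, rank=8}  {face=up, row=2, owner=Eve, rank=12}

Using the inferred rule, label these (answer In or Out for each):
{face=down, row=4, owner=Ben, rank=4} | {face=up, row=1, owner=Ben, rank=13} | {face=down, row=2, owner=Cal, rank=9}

In, Out, Out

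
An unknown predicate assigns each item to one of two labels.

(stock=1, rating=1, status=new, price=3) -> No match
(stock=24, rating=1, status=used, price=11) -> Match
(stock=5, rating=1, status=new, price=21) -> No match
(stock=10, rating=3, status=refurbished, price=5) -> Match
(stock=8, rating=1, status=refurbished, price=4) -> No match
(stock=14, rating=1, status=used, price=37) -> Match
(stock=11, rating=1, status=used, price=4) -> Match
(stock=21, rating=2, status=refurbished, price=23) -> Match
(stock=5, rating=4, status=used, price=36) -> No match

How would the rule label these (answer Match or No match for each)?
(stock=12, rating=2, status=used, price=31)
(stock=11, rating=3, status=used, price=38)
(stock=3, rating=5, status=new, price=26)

One predicate separates the groups cleanly: stock ≥ 10.
(stock=12, rating=2, status=used, price=31) → stock = 12 → Match. (stock=11, rating=3, status=used, price=38) → stock = 11 → Match. (stock=3, rating=5, status=new, price=26) → stock = 3 → No match.

Match, Match, No match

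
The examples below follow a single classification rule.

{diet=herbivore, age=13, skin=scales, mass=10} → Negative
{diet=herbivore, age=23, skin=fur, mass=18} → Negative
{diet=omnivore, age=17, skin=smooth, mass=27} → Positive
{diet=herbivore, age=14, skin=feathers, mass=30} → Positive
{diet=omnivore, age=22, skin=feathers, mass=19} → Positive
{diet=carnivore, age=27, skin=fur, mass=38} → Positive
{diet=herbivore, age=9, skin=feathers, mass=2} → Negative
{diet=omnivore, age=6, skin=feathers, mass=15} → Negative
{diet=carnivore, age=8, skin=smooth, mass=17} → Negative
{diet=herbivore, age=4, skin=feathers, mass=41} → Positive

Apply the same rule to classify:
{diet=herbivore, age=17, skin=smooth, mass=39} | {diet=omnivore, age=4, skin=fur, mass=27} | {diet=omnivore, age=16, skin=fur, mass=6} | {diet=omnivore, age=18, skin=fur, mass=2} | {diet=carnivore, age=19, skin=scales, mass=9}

Positive, Positive, Negative, Negative, Negative

The pattern is that an item is 'Positive' exactly when: mass ≥ 19.
{diet=herbivore, age=17, skin=smooth, mass=39}: mass = 39 — matches, so Positive.
{diet=omnivore, age=4, skin=fur, mass=27}: mass = 27 — matches, so Positive.
{diet=omnivore, age=16, skin=fur, mass=6}: mass = 6 — doesn't match, so Negative.
{diet=omnivore, age=18, skin=fur, mass=2}: mass = 2 — doesn't match, so Negative.
{diet=carnivore, age=19, skin=scales, mass=9}: mass = 9 — doesn't match, so Negative.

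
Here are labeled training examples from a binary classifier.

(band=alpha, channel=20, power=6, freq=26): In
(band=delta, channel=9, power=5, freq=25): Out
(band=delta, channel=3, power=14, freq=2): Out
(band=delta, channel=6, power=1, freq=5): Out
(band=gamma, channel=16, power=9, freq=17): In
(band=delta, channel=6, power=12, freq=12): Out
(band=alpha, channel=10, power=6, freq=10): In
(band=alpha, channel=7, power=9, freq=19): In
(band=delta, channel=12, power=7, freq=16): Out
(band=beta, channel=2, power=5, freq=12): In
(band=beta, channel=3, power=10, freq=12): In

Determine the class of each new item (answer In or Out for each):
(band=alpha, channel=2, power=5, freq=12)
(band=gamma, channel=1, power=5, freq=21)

A rule that fits every label: band is not delta — true of each 'In' example, false of each 'Out' one.
(band=alpha, channel=2, power=5, freq=12): band is alpha, matches → In.
(band=gamma, channel=1, power=5, freq=21): band is gamma, matches → In.

In, In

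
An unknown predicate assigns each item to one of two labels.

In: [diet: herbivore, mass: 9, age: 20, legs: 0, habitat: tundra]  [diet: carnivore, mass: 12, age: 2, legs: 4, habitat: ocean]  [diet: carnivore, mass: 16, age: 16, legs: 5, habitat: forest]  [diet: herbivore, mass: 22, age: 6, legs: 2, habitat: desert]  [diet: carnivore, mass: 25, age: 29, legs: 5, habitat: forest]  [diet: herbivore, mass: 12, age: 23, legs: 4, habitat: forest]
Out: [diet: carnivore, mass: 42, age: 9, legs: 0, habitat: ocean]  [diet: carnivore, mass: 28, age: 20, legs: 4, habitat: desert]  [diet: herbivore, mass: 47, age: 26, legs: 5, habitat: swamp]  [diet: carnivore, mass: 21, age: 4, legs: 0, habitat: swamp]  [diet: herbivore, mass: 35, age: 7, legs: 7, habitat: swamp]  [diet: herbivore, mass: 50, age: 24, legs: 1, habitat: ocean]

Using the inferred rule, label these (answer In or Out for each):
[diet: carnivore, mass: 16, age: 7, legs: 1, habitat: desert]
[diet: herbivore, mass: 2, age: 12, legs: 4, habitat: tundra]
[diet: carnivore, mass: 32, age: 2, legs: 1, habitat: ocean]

In, In, Out

The pattern is that an item is 'In' exactly when: mass ≤ 25 AND age ≠ 4.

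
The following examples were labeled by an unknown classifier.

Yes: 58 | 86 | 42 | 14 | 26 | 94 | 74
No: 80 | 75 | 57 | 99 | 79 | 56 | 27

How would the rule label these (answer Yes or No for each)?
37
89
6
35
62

The common property of the 'Yes' items is: ≡ 2 (mod 4). No 'No' item has it.
37: No (37 mod 4 = 1).
89: No (89 mod 4 = 1).
6: Yes (6 mod 4 = 2).
35: No (35 mod 4 = 3).
62: Yes (62 mod 4 = 2).

No, No, Yes, No, Yes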